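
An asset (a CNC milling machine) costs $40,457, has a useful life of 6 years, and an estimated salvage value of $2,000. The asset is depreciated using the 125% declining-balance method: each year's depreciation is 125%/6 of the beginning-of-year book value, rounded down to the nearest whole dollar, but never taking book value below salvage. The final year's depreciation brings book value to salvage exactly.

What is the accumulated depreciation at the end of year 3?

$20,382

Depreciable base = $40,457 − $2,000 = $38,457.
Year 1: ⌊$40,457 × 125%/6⌋ = $8,428. Book value $32,029.
Year 2: ⌊$32,029 × 125%/6⌋ = $6,672. Book value $25,357.
Year 3: ⌊$25,357 × 125%/6⌋ = $5,282. Book value $20,075.
Accumulated through year 3 = $40,457 − $20,075 = $20,382.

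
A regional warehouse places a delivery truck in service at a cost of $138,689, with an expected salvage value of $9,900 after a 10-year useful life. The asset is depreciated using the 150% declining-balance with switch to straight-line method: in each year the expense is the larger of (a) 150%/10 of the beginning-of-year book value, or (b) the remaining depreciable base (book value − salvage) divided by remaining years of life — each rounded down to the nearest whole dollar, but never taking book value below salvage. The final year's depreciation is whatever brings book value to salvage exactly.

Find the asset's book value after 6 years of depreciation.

Depreciable base = $138,689 − $9,900 = $128,789.
Year 1: DB = ⌊$138,689 × 150%/10⌋ = $20,803; SL = ⌊$128,789/10⌋ = $12,878 → take DB $20,803. Book value $117,886.
Year 2: DB = ⌊$117,886 × 150%/10⌋ = $17,682; SL = ⌊$107,986/9⌋ = $11,998 → take DB $17,682. Book value $100,204.
Year 3: DB = ⌊$100,204 × 150%/10⌋ = $15,030; SL = ⌊$90,304/8⌋ = $11,288 → take DB $15,030. Book value $85,174.
Year 4: DB = ⌊$85,174 × 150%/10⌋ = $12,776; SL = ⌊$75,274/7⌋ = $10,753 → take DB $12,776. Book value $72,398.
Year 5: DB = ⌊$72,398 × 150%/10⌋ = $10,859; SL = ⌊$62,498/6⌋ = $10,416 → take DB $10,859. Book value $61,539.
Year 6: DB = ⌊$61,539 × 150%/10⌋ = $9,230; SL = ⌊$51,639/5⌋ = $10,327 → take SL $10,327. Book value $51,212.

$51,212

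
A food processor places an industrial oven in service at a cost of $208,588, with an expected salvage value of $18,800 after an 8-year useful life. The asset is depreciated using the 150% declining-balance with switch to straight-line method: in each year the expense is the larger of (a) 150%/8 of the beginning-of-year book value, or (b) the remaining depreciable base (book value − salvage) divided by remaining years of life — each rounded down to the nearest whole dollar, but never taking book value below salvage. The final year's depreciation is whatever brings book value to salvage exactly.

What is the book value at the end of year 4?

Depreciable base = $208,588 − $18,800 = $189,788.
Year 1: DB = ⌊$208,588 × 150%/8⌋ = $39,110; SL = ⌊$189,788/8⌋ = $23,723 → take DB $39,110. Book value $169,478.
Year 2: DB = ⌊$169,478 × 150%/8⌋ = $31,777; SL = ⌊$150,678/7⌋ = $21,525 → take DB $31,777. Book value $137,701.
Year 3: DB = ⌊$137,701 × 150%/8⌋ = $25,818; SL = ⌊$118,901/6⌋ = $19,816 → take DB $25,818. Book value $111,883.
Year 4: DB = ⌊$111,883 × 150%/8⌋ = $20,978; SL = ⌊$93,083/5⌋ = $18,616 → take DB $20,978. Book value $90,905.

$90,905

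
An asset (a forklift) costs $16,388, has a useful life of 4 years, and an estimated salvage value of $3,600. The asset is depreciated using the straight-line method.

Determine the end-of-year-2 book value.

$9,994

Depreciable base = $16,388 − $3,600 = $12,788.
Annual expense = $12,788 / 4 = $3,197.
End of year 1: book value $13,191.
End of year 2: book value $9,994.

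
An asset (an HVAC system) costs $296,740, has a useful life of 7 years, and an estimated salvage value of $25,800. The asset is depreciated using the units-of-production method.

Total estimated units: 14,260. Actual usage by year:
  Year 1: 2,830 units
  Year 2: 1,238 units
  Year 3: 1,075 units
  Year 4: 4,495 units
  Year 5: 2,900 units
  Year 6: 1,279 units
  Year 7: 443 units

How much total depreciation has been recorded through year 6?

$262,523

Depreciable base = $296,740 − $25,800 = $270,940.
Rate = $270,940 / 14,260 units = $19 per unit.
Year 1: 2,830 × $19 = $53,770. Book value $242,970.
Year 2: 1,238 × $19 = $23,522. Book value $219,448.
Year 3: 1,075 × $19 = $20,425. Book value $199,023.
Year 4: 4,495 × $19 = $85,405. Book value $113,618.
Year 5: 2,900 × $19 = $55,100. Book value $58,518.
Year 6: 1,279 × $19 = $24,301. Book value $34,217.
Accumulated through year 6 = $296,740 − $34,217 = $262,523.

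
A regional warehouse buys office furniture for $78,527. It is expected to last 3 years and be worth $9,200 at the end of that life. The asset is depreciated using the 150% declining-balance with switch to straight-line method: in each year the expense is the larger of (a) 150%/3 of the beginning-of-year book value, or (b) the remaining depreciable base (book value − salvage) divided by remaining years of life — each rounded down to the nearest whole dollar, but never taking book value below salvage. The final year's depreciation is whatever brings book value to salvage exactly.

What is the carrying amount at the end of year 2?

Depreciable base = $78,527 − $9,200 = $69,327.
Year 1: DB = ⌊$78,527 × 150%/3⌋ = $39,263; SL = ⌊$69,327/3⌋ = $23,109 → take DB $39,263. Book value $39,264.
Year 2: DB = ⌊$39,264 × 150%/3⌋ = $19,632; SL = ⌊$30,064/2⌋ = $15,032 → take DB $19,632. Book value $19,632.

$19,632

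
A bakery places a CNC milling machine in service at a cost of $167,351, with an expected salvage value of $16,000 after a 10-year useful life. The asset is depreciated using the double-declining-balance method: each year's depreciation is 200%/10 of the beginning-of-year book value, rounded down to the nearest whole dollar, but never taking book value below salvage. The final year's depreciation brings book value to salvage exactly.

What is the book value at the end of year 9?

Depreciable base = $167,351 − $16,000 = $151,351.
Year 1: ⌊$167,351 × 200%/10⌋ = $33,470. Book value $133,881.
Year 2: ⌊$133,881 × 200%/10⌋ = $26,776. Book value $107,105.
Year 3: ⌊$107,105 × 200%/10⌋ = $21,421. Book value $85,684.
Year 4: ⌊$85,684 × 200%/10⌋ = $17,136. Book value $68,548.
Year 5: ⌊$68,548 × 200%/10⌋ = $13,709. Book value $54,839.
Year 6: ⌊$54,839 × 200%/10⌋ = $10,967. Book value $43,872.
Year 7: ⌊$43,872 × 200%/10⌋ = $8,774. Book value $35,098.
Year 8: ⌊$35,098 × 200%/10⌋ = $7,019. Book value $28,079.
Year 9: ⌊$28,079 × 200%/10⌋ = $5,615. Book value $22,464.

$22,464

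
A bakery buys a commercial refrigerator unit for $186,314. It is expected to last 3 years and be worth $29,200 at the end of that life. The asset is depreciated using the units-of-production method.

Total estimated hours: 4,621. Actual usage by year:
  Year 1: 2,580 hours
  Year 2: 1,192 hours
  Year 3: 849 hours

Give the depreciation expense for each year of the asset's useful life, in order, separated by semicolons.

Depreciable base = $186,314 − $29,200 = $157,114.
Rate = $157,114 / 4,621 hours = $34 per hour.
Year 1: 2,580 × $34 = $87,720. Book value $98,594.
Year 2: 1,192 × $34 = $40,528. Book value $58,066.
Year 3: 849 × $34 = $28,866. Book value $29,200.

$87,720; $40,528; $28,866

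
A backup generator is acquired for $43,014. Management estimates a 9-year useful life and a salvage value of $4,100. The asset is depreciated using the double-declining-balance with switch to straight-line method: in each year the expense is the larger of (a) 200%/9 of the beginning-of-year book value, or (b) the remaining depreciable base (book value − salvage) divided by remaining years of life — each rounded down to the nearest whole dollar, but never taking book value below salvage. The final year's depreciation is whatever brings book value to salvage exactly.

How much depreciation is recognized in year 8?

Depreciable base = $43,014 − $4,100 = $38,914.
Year 1: DB = ⌊$43,014 × 200%/9⌋ = $9,558; SL = ⌊$38,914/9⌋ = $4,323 → take DB $9,558. Book value $33,456.
Year 2: DB = ⌊$33,456 × 200%/9⌋ = $7,434; SL = ⌊$29,356/8⌋ = $3,669 → take DB $7,434. Book value $26,022.
Year 3: DB = ⌊$26,022 × 200%/9⌋ = $5,782; SL = ⌊$21,922/7⌋ = $3,131 → take DB $5,782. Book value $20,240.
Year 4: DB = ⌊$20,240 × 200%/9⌋ = $4,497; SL = ⌊$16,140/6⌋ = $2,690 → take DB $4,497. Book value $15,743.
Year 5: DB = ⌊$15,743 × 200%/9⌋ = $3,498; SL = ⌊$11,643/5⌋ = $2,328 → take DB $3,498. Book value $12,245.
Year 6: DB = ⌊$12,245 × 200%/9⌋ = $2,721; SL = ⌊$8,145/4⌋ = $2,036 → take DB $2,721. Book value $9,524.
Year 7: DB = ⌊$9,524 × 200%/9⌋ = $2,116; SL = ⌊$5,424/3⌋ = $1,808 → take DB $2,116. Book value $7,408.
Year 8: DB = ⌊$7,408 × 200%/9⌋ = $1,646; SL = ⌊$3,308/2⌋ = $1,654 → take SL $1,654. Book value $5,754.

$1,654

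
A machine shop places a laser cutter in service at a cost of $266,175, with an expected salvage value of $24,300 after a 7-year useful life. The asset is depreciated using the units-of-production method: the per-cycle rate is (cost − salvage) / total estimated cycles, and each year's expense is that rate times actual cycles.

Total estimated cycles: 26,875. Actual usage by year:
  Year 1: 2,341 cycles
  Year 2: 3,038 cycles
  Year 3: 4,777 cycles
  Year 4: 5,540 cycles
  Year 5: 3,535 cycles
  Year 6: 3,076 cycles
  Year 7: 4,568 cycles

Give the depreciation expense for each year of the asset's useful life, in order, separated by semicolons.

Depreciable base = $266,175 − $24,300 = $241,875.
Rate = $241,875 / 26,875 cycles = $9 per cycle.
Year 1: 2,341 × $9 = $21,069. Book value $245,106.
Year 2: 3,038 × $9 = $27,342. Book value $217,764.
Year 3: 4,777 × $9 = $42,993. Book value $174,771.
Year 4: 5,540 × $9 = $49,860. Book value $124,911.
Year 5: 3,535 × $9 = $31,815. Book value $93,096.
Year 6: 3,076 × $9 = $27,684. Book value $65,412.
Year 7: 4,568 × $9 = $41,112. Book value $24,300.

$21,069; $27,342; $42,993; $49,860; $31,815; $27,684; $41,112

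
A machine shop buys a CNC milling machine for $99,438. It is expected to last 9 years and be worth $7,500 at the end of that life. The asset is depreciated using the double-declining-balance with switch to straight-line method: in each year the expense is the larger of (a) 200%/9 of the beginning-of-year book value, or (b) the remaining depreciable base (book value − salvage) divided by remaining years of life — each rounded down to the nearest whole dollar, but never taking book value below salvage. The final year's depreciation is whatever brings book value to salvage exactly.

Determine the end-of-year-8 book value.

$12,312

Depreciable base = $99,438 − $7,500 = $91,938.
Year 1: DB = ⌊$99,438 × 200%/9⌋ = $22,097; SL = ⌊$91,938/9⌋ = $10,215 → take DB $22,097. Book value $77,341.
Year 2: DB = ⌊$77,341 × 200%/9⌋ = $17,186; SL = ⌊$69,841/8⌋ = $8,730 → take DB $17,186. Book value $60,155.
Year 3: DB = ⌊$60,155 × 200%/9⌋ = $13,367; SL = ⌊$52,655/7⌋ = $7,522 → take DB $13,367. Book value $46,788.
Year 4: DB = ⌊$46,788 × 200%/9⌋ = $10,397; SL = ⌊$39,288/6⌋ = $6,548 → take DB $10,397. Book value $36,391.
Year 5: DB = ⌊$36,391 × 200%/9⌋ = $8,086; SL = ⌊$28,891/5⌋ = $5,778 → take DB $8,086. Book value $28,305.
Year 6: DB = ⌊$28,305 × 200%/9⌋ = $6,290; SL = ⌊$20,805/4⌋ = $5,201 → take DB $6,290. Book value $22,015.
Year 7: DB = ⌊$22,015 × 200%/9⌋ = $4,892; SL = ⌊$14,515/3⌋ = $4,838 → take DB $4,892. Book value $17,123.
Year 8: DB = ⌊$17,123 × 200%/9⌋ = $3,805; SL = ⌊$9,623/2⌋ = $4,811 → take SL $4,811. Book value $12,312.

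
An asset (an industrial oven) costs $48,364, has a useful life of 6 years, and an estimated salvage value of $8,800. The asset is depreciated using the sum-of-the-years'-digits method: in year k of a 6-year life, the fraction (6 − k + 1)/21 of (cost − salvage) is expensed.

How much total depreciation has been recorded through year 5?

Depreciable base = $48,364 − $8,800 = $39,564.
Sum of the years' digits = 6+5+4+3+2+1 = 21.
Year 1: $39,564 × 6/21 = $11,304. Book value $37,060.
Year 2: $39,564 × 5/21 = $9,420. Book value $27,640.
Year 3: $39,564 × 4/21 = $7,536. Book value $20,104.
Year 4: $39,564 × 3/21 = $5,652. Book value $14,452.
Year 5: $39,564 × 2/21 = $3,768. Book value $10,684.
Accumulated through year 5 = $48,364 − $10,684 = $37,680.

$37,680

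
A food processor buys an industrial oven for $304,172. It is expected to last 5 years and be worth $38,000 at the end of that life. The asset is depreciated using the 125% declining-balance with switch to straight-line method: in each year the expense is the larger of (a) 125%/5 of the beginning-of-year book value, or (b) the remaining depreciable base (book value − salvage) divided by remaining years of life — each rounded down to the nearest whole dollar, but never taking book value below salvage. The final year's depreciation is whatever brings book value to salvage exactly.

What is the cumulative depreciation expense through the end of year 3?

$177,440

Depreciable base = $304,172 − $38,000 = $266,172.
Year 1: DB = ⌊$304,172 × 125%/5⌋ = $76,043; SL = ⌊$266,172/5⌋ = $53,234 → take DB $76,043. Book value $228,129.
Year 2: DB = ⌊$228,129 × 125%/5⌋ = $57,032; SL = ⌊$190,129/4⌋ = $47,532 → take DB $57,032. Book value $171,097.
Year 3: DB = ⌊$171,097 × 125%/5⌋ = $42,774; SL = ⌊$133,097/3⌋ = $44,365 → take SL $44,365. Book value $126,732.
Accumulated through year 3 = $304,172 − $126,732 = $177,440.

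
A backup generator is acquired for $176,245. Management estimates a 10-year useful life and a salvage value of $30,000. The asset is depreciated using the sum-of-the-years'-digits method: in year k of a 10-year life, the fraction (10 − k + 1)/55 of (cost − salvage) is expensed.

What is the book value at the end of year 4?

Depreciable base = $176,245 − $30,000 = $146,245.
Sum of the years' digits = 10+9+8+7+6+5+4+3+2+1 = 55.
Year 1: $146,245 × 10/55 = $26,590. Book value $149,655.
Year 2: $146,245 × 9/55 = $23,931. Book value $125,724.
Year 3: $146,245 × 8/55 = $21,272. Book value $104,452.
Year 4: $146,245 × 7/55 = $18,613. Book value $85,839.

$85,839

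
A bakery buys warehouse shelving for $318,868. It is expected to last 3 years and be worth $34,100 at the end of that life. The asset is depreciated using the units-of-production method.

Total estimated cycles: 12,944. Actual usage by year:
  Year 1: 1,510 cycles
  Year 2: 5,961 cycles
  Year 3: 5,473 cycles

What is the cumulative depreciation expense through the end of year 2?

Depreciable base = $318,868 − $34,100 = $284,768.
Rate = $284,768 / 12,944 cycles = $22 per cycle.
Year 1: 1,510 × $22 = $33,220. Book value $285,648.
Year 2: 5,961 × $22 = $131,142. Book value $154,506.
Accumulated through year 2 = $318,868 − $154,506 = $164,362.

$164,362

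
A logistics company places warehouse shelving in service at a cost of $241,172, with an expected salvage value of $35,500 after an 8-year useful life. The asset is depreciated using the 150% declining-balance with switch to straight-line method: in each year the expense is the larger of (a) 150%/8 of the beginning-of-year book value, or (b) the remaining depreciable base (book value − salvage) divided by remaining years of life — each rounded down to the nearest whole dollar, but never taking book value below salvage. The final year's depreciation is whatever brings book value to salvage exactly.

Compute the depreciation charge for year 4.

Depreciable base = $241,172 − $35,500 = $205,672.
Year 1: DB = ⌊$241,172 × 150%/8⌋ = $45,219; SL = ⌊$205,672/8⌋ = $25,709 → take DB $45,219. Book value $195,953.
Year 2: DB = ⌊$195,953 × 150%/8⌋ = $36,741; SL = ⌊$160,453/7⌋ = $22,921 → take DB $36,741. Book value $159,212.
Year 3: DB = ⌊$159,212 × 150%/8⌋ = $29,852; SL = ⌊$123,712/6⌋ = $20,618 → take DB $29,852. Book value $129,360.
Year 4: DB = ⌊$129,360 × 150%/8⌋ = $24,255; SL = ⌊$93,860/5⌋ = $18,772 → take DB $24,255. Book value $105,105.

$24,255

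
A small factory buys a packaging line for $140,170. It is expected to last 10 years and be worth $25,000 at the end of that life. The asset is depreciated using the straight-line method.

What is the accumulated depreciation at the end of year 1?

Depreciable base = $140,170 − $25,000 = $115,170.
Annual expense = $115,170 / 10 = $11,517.
End of year 1: book value $128,653.
Accumulated through year 1 = $140,170 − $128,653 = $11,517.

$11,517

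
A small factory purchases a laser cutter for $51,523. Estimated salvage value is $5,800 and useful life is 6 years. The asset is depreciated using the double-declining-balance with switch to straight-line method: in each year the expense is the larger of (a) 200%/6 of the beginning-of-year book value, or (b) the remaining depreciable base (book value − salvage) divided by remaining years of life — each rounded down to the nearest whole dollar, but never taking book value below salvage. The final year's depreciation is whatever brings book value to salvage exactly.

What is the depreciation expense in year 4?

Depreciable base = $51,523 − $5,800 = $45,723.
Year 1: DB = ⌊$51,523 × 200%/6⌋ = $17,174; SL = ⌊$45,723/6⌋ = $7,620 → take DB $17,174. Book value $34,349.
Year 2: DB = ⌊$34,349 × 200%/6⌋ = $11,449; SL = ⌊$28,549/5⌋ = $5,709 → take DB $11,449. Book value $22,900.
Year 3: DB = ⌊$22,900 × 200%/6⌋ = $7,633; SL = ⌊$17,100/4⌋ = $4,275 → take DB $7,633. Book value $15,267.
Year 4: DB = ⌊$15,267 × 200%/6⌋ = $5,089; SL = ⌊$9,467/3⌋ = $3,155 → take DB $5,089. Book value $10,178.

$5,089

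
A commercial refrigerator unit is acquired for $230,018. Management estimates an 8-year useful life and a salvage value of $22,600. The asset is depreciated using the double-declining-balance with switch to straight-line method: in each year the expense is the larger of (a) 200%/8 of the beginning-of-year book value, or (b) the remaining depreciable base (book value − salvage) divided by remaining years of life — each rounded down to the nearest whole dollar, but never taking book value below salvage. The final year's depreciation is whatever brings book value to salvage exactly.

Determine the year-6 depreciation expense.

$13,646

Depreciable base = $230,018 − $22,600 = $207,418.
Year 1: DB = ⌊$230,018 × 200%/8⌋ = $57,504; SL = ⌊$207,418/8⌋ = $25,927 → take DB $57,504. Book value $172,514.
Year 2: DB = ⌊$172,514 × 200%/8⌋ = $43,128; SL = ⌊$149,914/7⌋ = $21,416 → take DB $43,128. Book value $129,386.
Year 3: DB = ⌊$129,386 × 200%/8⌋ = $32,346; SL = ⌊$106,786/6⌋ = $17,797 → take DB $32,346. Book value $97,040.
Year 4: DB = ⌊$97,040 × 200%/8⌋ = $24,260; SL = ⌊$74,440/5⌋ = $14,888 → take DB $24,260. Book value $72,780.
Year 5: DB = ⌊$72,780 × 200%/8⌋ = $18,195; SL = ⌊$50,180/4⌋ = $12,545 → take DB $18,195. Book value $54,585.
Year 6: DB = ⌊$54,585 × 200%/8⌋ = $13,646; SL = ⌊$31,985/3⌋ = $10,661 → take DB $13,646. Book value $40,939.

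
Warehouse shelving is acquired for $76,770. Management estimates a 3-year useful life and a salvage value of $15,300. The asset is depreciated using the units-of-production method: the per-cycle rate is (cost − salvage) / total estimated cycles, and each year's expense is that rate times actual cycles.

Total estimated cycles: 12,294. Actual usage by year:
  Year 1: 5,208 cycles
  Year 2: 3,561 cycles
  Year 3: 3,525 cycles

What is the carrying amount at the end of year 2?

Depreciable base = $76,770 − $15,300 = $61,470.
Rate = $61,470 / 12,294 cycles = $5 per cycle.
Year 1: 5,208 × $5 = $26,040. Book value $50,730.
Year 2: 3,561 × $5 = $17,805. Book value $32,925.

$32,925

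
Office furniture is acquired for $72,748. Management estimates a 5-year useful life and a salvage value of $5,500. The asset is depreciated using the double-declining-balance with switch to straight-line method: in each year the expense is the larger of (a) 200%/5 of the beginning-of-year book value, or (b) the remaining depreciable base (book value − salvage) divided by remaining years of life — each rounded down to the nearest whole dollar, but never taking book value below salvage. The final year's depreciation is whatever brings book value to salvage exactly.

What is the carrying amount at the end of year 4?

Depreciable base = $72,748 − $5,500 = $67,248.
Year 1: DB = ⌊$72,748 × 200%/5⌋ = $29,099; SL = ⌊$67,248/5⌋ = $13,449 → take DB $29,099. Book value $43,649.
Year 2: DB = ⌊$43,649 × 200%/5⌋ = $17,459; SL = ⌊$38,149/4⌋ = $9,537 → take DB $17,459. Book value $26,190.
Year 3: DB = ⌊$26,190 × 200%/5⌋ = $10,476; SL = ⌊$20,690/3⌋ = $6,896 → take DB $10,476. Book value $15,714.
Year 4: DB = ⌊$15,714 × 200%/5⌋ = $6,285; SL = ⌊$10,214/2⌋ = $5,107 → take DB $6,285. Book value $9,429.

$9,429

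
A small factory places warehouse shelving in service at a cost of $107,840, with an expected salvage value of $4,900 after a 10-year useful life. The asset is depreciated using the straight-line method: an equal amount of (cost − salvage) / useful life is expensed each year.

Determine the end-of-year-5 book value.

Depreciable base = $107,840 − $4,900 = $102,940.
Annual expense = $102,940 / 10 = $10,294.
End of year 1: book value $97,546.
End of year 2: book value $87,252.
End of year 3: book value $76,958.
End of year 4: book value $66,664.
End of year 5: book value $56,370.

$56,370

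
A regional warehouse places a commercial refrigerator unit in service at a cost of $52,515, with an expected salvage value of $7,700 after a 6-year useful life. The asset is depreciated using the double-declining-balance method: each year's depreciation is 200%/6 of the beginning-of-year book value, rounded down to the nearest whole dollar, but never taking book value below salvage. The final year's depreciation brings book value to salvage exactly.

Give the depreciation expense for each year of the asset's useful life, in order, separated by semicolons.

Depreciable base = $52,515 − $7,700 = $44,815.
Year 1: ⌊$52,515 × 200%/6⌋ = $17,505. Book value $35,010.
Year 2: ⌊$35,010 × 200%/6⌋ = $11,670. Book value $23,340.
Year 3: ⌊$23,340 × 200%/6⌋ = $7,780. Book value $15,560.
Year 4: ⌊$15,560 × 200%/6⌋ = $5,186. Book value $10,374.
Year 5: ⌊$10,374 × 200%/6⌋ = $3,458, capped at $2,674. Book value $7,700.
Year 6 (final): $7,700 − $7,700 = $0. Book value $7,700.

$17,505; $11,670; $7,780; $5,186; $2,674; $0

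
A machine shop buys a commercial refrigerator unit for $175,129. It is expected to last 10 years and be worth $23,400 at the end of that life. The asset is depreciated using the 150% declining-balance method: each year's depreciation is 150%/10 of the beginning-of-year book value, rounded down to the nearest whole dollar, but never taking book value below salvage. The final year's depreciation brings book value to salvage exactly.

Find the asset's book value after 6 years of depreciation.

$66,051

Depreciable base = $175,129 − $23,400 = $151,729.
Year 1: ⌊$175,129 × 150%/10⌋ = $26,269. Book value $148,860.
Year 2: ⌊$148,860 × 150%/10⌋ = $22,329. Book value $126,531.
Year 3: ⌊$126,531 × 150%/10⌋ = $18,979. Book value $107,552.
Year 4: ⌊$107,552 × 150%/10⌋ = $16,132. Book value $91,420.
Year 5: ⌊$91,420 × 150%/10⌋ = $13,713. Book value $77,707.
Year 6: ⌊$77,707 × 150%/10⌋ = $11,656. Book value $66,051.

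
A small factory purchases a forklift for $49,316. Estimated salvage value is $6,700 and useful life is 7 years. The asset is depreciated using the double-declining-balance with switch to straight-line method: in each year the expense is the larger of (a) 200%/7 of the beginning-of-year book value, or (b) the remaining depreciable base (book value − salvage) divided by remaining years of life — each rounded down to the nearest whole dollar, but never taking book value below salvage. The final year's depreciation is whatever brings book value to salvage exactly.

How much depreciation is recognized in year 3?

$7,189

Depreciable base = $49,316 − $6,700 = $42,616.
Year 1: DB = ⌊$49,316 × 200%/7⌋ = $14,090; SL = ⌊$42,616/7⌋ = $6,088 → take DB $14,090. Book value $35,226.
Year 2: DB = ⌊$35,226 × 200%/7⌋ = $10,064; SL = ⌊$28,526/6⌋ = $4,754 → take DB $10,064. Book value $25,162.
Year 3: DB = ⌊$25,162 × 200%/7⌋ = $7,189; SL = ⌊$18,462/5⌋ = $3,692 → take DB $7,189. Book value $17,973.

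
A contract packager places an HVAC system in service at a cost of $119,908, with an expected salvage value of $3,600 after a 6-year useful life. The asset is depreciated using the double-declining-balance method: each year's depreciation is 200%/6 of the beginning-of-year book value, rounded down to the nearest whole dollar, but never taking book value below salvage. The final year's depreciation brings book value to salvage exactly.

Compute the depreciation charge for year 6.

Depreciable base = $119,908 − $3,600 = $116,308.
Year 1: ⌊$119,908 × 200%/6⌋ = $39,969. Book value $79,939.
Year 2: ⌊$79,939 × 200%/6⌋ = $26,646. Book value $53,293.
Year 3: ⌊$53,293 × 200%/6⌋ = $17,764. Book value $35,529.
Year 4: ⌊$35,529 × 200%/6⌋ = $11,843. Book value $23,686.
Year 5: ⌊$23,686 × 200%/6⌋ = $7,895. Book value $15,791.
Year 6 (final): $15,791 − $3,600 = $12,191. Book value $3,600.

$12,191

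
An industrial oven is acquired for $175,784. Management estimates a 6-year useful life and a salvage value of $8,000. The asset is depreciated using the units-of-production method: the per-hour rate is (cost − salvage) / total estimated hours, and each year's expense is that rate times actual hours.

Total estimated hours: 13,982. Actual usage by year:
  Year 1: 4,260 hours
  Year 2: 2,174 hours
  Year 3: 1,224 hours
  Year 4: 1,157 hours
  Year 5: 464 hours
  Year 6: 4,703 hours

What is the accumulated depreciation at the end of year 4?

$105,780

Depreciable base = $175,784 − $8,000 = $167,784.
Rate = $167,784 / 13,982 hours = $12 per hour.
Year 1: 4,260 × $12 = $51,120. Book value $124,664.
Year 2: 2,174 × $12 = $26,088. Book value $98,576.
Year 3: 1,224 × $12 = $14,688. Book value $83,888.
Year 4: 1,157 × $12 = $13,884. Book value $70,004.
Accumulated through year 4 = $175,784 − $70,004 = $105,780.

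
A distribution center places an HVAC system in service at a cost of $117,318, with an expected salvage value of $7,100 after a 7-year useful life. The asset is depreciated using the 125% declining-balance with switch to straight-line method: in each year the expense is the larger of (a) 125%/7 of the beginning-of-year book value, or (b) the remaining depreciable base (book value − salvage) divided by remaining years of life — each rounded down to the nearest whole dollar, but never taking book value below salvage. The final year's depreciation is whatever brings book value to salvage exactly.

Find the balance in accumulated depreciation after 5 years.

Depreciable base = $117,318 − $7,100 = $110,218.
Year 1: DB = ⌊$117,318 × 125%/7⌋ = $20,949; SL = ⌊$110,218/7⌋ = $15,745 → take DB $20,949. Book value $96,369.
Year 2: DB = ⌊$96,369 × 125%/7⌋ = $17,208; SL = ⌊$89,269/6⌋ = $14,878 → take DB $17,208. Book value $79,161.
Year 3: DB = ⌊$79,161 × 125%/7⌋ = $14,135; SL = ⌊$72,061/5⌋ = $14,412 → take SL $14,412. Book value $64,749.
Year 4: DB = ⌊$64,749 × 125%/7⌋ = $11,562; SL = ⌊$57,649/4⌋ = $14,412 → take SL $14,412. Book value $50,337.
Year 5: DB = ⌊$50,337 × 125%/7⌋ = $8,988; SL = ⌊$43,237/3⌋ = $14,412 → take SL $14,412. Book value $35,925.
Accumulated through year 5 = $117,318 − $35,925 = $81,393.

$81,393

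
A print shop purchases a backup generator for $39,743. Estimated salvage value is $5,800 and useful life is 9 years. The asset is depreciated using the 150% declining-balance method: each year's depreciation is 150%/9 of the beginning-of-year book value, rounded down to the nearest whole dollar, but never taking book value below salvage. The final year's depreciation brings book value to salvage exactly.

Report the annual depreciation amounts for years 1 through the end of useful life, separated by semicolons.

Depreciable base = $39,743 − $5,800 = $33,943.
Year 1: ⌊$39,743 × 150%/9⌋ = $6,623. Book value $33,120.
Year 2: ⌊$33,120 × 150%/9⌋ = $5,520. Book value $27,600.
Year 3: ⌊$27,600 × 150%/9⌋ = $4,600. Book value $23,000.
Year 4: ⌊$23,000 × 150%/9⌋ = $3,833. Book value $19,167.
Year 5: ⌊$19,167 × 150%/9⌋ = $3,194. Book value $15,973.
Year 6: ⌊$15,973 × 150%/9⌋ = $2,662. Book value $13,311.
Year 7: ⌊$13,311 × 150%/9⌋ = $2,218. Book value $11,093.
Year 8: ⌊$11,093 × 150%/9⌋ = $1,848. Book value $9,245.
Year 9 (final): $9,245 − $5,800 = $3,445. Book value $5,800.

$6,623; $5,520; $4,600; $3,833; $3,194; $2,662; $2,218; $1,848; $3,445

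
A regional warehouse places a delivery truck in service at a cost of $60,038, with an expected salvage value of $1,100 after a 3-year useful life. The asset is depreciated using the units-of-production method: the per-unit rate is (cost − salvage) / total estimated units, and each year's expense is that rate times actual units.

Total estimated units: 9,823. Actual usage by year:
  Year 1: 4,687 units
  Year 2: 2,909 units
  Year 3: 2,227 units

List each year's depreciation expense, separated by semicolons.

$28,122; $17,454; $13,362

Depreciable base = $60,038 − $1,100 = $58,938.
Rate = $58,938 / 9,823 units = $6 per unit.
Year 1: 4,687 × $6 = $28,122. Book value $31,916.
Year 2: 2,909 × $6 = $17,454. Book value $14,462.
Year 3: 2,227 × $6 = $13,362. Book value $1,100.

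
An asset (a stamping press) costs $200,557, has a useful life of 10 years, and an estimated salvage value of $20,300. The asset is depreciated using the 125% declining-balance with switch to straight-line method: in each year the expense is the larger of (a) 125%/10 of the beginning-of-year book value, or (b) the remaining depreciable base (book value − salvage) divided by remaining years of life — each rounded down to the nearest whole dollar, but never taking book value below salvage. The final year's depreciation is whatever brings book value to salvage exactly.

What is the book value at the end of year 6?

Depreciable base = $200,557 − $20,300 = $180,257.
Year 1: DB = ⌊$200,557 × 125%/10⌋ = $25,069; SL = ⌊$180,257/10⌋ = $18,025 → take DB $25,069. Book value $175,488.
Year 2: DB = ⌊$175,488 × 125%/10⌋ = $21,936; SL = ⌊$155,188/9⌋ = $17,243 → take DB $21,936. Book value $153,552.
Year 3: DB = ⌊$153,552 × 125%/10⌋ = $19,194; SL = ⌊$133,252/8⌋ = $16,656 → take DB $19,194. Book value $134,358.
Year 4: DB = ⌊$134,358 × 125%/10⌋ = $16,794; SL = ⌊$114,058/7⌋ = $16,294 → take DB $16,794. Book value $117,564.
Year 5: DB = ⌊$117,564 × 125%/10⌋ = $14,695; SL = ⌊$97,264/6⌋ = $16,210 → take SL $16,210. Book value $101,354.
Year 6: DB = ⌊$101,354 × 125%/10⌋ = $12,669; SL = ⌊$81,054/5⌋ = $16,210 → take SL $16,210. Book value $85,144.

$85,144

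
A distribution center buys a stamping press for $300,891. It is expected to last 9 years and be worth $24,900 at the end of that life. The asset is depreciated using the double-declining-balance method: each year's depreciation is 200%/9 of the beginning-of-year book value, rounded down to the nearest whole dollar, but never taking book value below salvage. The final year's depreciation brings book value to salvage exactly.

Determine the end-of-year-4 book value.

$110,112

Depreciable base = $300,891 − $24,900 = $275,991.
Year 1: ⌊$300,891 × 200%/9⌋ = $66,864. Book value $234,027.
Year 2: ⌊$234,027 × 200%/9⌋ = $52,006. Book value $182,021.
Year 3: ⌊$182,021 × 200%/9⌋ = $40,449. Book value $141,572.
Year 4: ⌊$141,572 × 200%/9⌋ = $31,460. Book value $110,112.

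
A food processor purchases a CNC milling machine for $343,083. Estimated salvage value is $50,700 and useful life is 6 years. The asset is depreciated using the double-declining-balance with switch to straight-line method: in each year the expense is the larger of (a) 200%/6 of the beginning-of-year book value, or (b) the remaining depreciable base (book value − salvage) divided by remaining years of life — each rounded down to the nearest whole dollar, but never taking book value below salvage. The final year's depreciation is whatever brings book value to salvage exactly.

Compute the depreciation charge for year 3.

$50,827

Depreciable base = $343,083 − $50,700 = $292,383.
Year 1: DB = ⌊$343,083 × 200%/6⌋ = $114,361; SL = ⌊$292,383/6⌋ = $48,730 → take DB $114,361. Book value $228,722.
Year 2: DB = ⌊$228,722 × 200%/6⌋ = $76,240; SL = ⌊$178,022/5⌋ = $35,604 → take DB $76,240. Book value $152,482.
Year 3: DB = ⌊$152,482 × 200%/6⌋ = $50,827; SL = ⌊$101,782/4⌋ = $25,445 → take DB $50,827. Book value $101,655.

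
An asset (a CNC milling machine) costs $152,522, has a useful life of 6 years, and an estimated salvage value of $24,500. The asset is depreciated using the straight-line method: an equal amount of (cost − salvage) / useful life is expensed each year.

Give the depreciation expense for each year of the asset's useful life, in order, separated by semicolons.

$21,337; $21,337; $21,337; $21,337; $21,337; $21,337

Depreciable base = $152,522 − $24,500 = $128,022.
Annual expense = $128,022 / 6 = $21,337.
End of year 1: book value $131,185.
End of year 2: book value $109,848.
End of year 3: book value $88,511.
End of year 4: book value $67,174.
End of year 5: book value $45,837.
End of year 6: book value $24,500.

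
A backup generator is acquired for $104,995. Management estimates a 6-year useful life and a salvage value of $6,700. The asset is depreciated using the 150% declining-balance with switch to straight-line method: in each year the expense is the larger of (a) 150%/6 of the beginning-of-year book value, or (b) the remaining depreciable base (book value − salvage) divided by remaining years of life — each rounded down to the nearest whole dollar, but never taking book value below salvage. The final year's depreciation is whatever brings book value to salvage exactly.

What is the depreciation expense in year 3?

Depreciable base = $104,995 − $6,700 = $98,295.
Year 1: DB = ⌊$104,995 × 150%/6⌋ = $26,248; SL = ⌊$98,295/6⌋ = $16,382 → take DB $26,248. Book value $78,747.
Year 2: DB = ⌊$78,747 × 150%/6⌋ = $19,686; SL = ⌊$72,047/5⌋ = $14,409 → take DB $19,686. Book value $59,061.
Year 3: DB = ⌊$59,061 × 150%/6⌋ = $14,765; SL = ⌊$52,361/4⌋ = $13,090 → take DB $14,765. Book value $44,296.

$14,765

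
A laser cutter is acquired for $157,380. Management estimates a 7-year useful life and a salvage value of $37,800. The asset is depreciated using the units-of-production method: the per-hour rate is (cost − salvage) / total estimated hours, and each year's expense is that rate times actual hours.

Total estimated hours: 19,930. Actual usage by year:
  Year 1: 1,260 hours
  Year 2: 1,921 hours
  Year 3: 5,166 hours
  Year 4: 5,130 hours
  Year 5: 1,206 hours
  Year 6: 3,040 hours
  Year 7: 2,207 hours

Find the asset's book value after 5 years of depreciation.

$69,282

Depreciable base = $157,380 − $37,800 = $119,580.
Rate = $119,580 / 19,930 hours = $6 per hour.
Year 1: 1,260 × $6 = $7,560. Book value $149,820.
Year 2: 1,921 × $6 = $11,526. Book value $138,294.
Year 3: 5,166 × $6 = $30,996. Book value $107,298.
Year 4: 5,130 × $6 = $30,780. Book value $76,518.
Year 5: 1,206 × $6 = $7,236. Book value $69,282.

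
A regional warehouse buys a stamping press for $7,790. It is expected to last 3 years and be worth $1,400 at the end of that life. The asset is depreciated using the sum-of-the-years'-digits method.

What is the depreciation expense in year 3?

Depreciable base = $7,790 − $1,400 = $6,390.
Sum of the years' digits = 3+2+1 = 6.
Year 1: $6,390 × 3/6 = $3,195. Book value $4,595.
Year 2: $6,390 × 2/6 = $2,130. Book value $2,465.
Year 3: $6,390 × 1/6 = $1,065. Book value $1,400.

$1,065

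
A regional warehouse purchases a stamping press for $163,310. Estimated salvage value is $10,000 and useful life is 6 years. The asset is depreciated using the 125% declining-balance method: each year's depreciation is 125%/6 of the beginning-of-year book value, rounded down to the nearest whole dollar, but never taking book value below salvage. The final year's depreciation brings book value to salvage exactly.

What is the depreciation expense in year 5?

Depreciable base = $163,310 − $10,000 = $153,310.
Year 1: ⌊$163,310 × 125%/6⌋ = $34,022. Book value $129,288.
Year 2: ⌊$129,288 × 125%/6⌋ = $26,935. Book value $102,353.
Year 3: ⌊$102,353 × 125%/6⌋ = $21,323. Book value $81,030.
Year 4: ⌊$81,030 × 125%/6⌋ = $16,881. Book value $64,149.
Year 5: ⌊$64,149 × 125%/6⌋ = $13,364. Book value $50,785.

$13,364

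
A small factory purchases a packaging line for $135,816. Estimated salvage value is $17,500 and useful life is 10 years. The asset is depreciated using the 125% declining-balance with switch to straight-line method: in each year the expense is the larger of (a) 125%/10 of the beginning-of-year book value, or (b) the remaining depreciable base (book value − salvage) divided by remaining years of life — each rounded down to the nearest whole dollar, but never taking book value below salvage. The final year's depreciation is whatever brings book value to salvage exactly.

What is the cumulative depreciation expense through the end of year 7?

$87,258

Depreciable base = $135,816 − $17,500 = $118,316.
Year 1: DB = ⌊$135,816 × 125%/10⌋ = $16,977; SL = ⌊$118,316/10⌋ = $11,831 → take DB $16,977. Book value $118,839.
Year 2: DB = ⌊$118,839 × 125%/10⌋ = $14,854; SL = ⌊$101,339/9⌋ = $11,259 → take DB $14,854. Book value $103,985.
Year 3: DB = ⌊$103,985 × 125%/10⌋ = $12,998; SL = ⌊$86,485/8⌋ = $10,810 → take DB $12,998. Book value $90,987.
Year 4: DB = ⌊$90,987 × 125%/10⌋ = $11,373; SL = ⌊$73,487/7⌋ = $10,498 → take DB $11,373. Book value $79,614.
Year 5: DB = ⌊$79,614 × 125%/10⌋ = $9,951; SL = ⌊$62,114/6⌋ = $10,352 → take SL $10,352. Book value $69,262.
Year 6: DB = ⌊$69,262 × 125%/10⌋ = $8,657; SL = ⌊$51,762/5⌋ = $10,352 → take SL $10,352. Book value $58,910.
Year 7: DB = ⌊$58,910 × 125%/10⌋ = $7,363; SL = ⌊$41,410/4⌋ = $10,352 → take SL $10,352. Book value $48,558.
Accumulated through year 7 = $135,816 − $48,558 = $87,258.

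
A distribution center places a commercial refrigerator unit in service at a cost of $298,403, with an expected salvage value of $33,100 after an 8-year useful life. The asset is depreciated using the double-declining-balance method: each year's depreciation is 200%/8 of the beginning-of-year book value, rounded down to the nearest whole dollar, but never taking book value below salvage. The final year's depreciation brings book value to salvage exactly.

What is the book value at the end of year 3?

$125,890

Depreciable base = $298,403 − $33,100 = $265,303.
Year 1: ⌊$298,403 × 200%/8⌋ = $74,600. Book value $223,803.
Year 2: ⌊$223,803 × 200%/8⌋ = $55,950. Book value $167,853.
Year 3: ⌊$167,853 × 200%/8⌋ = $41,963. Book value $125,890.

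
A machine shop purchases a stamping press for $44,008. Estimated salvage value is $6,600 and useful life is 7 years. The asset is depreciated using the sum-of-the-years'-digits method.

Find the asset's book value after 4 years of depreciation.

$14,616

Depreciable base = $44,008 − $6,600 = $37,408.
Sum of the years' digits = 7+6+5+4+3+2+1 = 28.
Year 1: $37,408 × 7/28 = $9,352. Book value $34,656.
Year 2: $37,408 × 6/28 = $8,016. Book value $26,640.
Year 3: $37,408 × 5/28 = $6,680. Book value $19,960.
Year 4: $37,408 × 4/28 = $5,344. Book value $14,616.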